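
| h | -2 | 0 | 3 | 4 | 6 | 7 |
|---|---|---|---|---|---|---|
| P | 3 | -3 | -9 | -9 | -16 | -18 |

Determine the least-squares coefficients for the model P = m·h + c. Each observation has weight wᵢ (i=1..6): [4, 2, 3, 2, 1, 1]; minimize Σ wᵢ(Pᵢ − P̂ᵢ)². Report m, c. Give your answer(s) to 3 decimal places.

m = -2.244, c = -1.818

Setting ∂/∂m … = 0 gives: 160·m + 22·c = -399;  22·m + 13·c = -73.
Determinant 160·13 − 22² = 1596.
m = ((-399)·13 − 22·(-73))/1596 = -3581/1596; c = (160·(-73) − 22·(-399))/1596 = -1451/798.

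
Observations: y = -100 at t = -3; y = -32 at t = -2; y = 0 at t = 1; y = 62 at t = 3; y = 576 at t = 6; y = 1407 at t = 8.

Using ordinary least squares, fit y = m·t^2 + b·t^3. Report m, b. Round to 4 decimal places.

Forming AᵀA = [[5571, 40513]; [40513, 310323]] and Aᵀy = [110314, 849430]ᵀ gives AᵀA·[m, b]ᵀ = Aᵀy.
Δ = 5571·310323 − 40513² = 87506264.
m = (110314·310323 − 40513·849430)/87506264 = -22498271/10938283; b = (5571·849430 − 40513·110314)/87506264 = 32877931/10938283.

m = -2.0568, b = 3.0058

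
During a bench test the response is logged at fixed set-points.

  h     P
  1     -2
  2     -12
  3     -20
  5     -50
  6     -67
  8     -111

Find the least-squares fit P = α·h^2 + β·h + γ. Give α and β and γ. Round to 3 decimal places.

α = -1.249, β = -4.228, γ = 2.891

The normal system XᵀX·[α, β, γ]ᵀ = XᵀP is [[6115, 889, 139]; [889, 139, 25]; [139, 25, 6]]·[α, β, γ]ᵀ = [-10996, -1626, -262]ᵀ.
Inverting the 3×3 Gram matrix, [α, β, γ]ᵀ = [-1649/1320, -5581/1320, 159/55]ᵀ.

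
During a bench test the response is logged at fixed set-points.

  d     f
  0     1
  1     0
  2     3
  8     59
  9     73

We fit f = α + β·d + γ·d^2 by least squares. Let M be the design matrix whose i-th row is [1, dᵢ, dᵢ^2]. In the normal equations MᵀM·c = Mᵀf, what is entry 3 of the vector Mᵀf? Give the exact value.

Entry 3 ↔ basis d^2, so (Mᵀf)_{3} = Σᵢ (d^2)·fᵢ = (0)·(1) + (1)·(0) + (4)·(3) + (64)·(59) + (81)·(73) = 9701.

9701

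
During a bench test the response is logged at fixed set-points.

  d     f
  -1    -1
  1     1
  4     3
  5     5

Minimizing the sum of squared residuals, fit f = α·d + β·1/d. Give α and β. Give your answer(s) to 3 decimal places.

Sums needed: Σd·d = 43, Σd·1/d = 4, Σ1/d·1/d = 841/400.
Right-hand side: Σd·f = 39, Σ1/d·f = 15/4.
Normal equations: [[43, 4]; [4, 841/400]]·[α, β]ᵀ = [39, 15/4]ᵀ.
Eliminating β: (841/400)·(row 1) − 4·(row 2) gives (29763/400)·α = (841/400)·39 − 4·(15/4) = 26799/400, so α = 8933/9921.
Then β = ((15/4) − 4·(8933/9921))/(841/400) = 700/9921.

α = 0.900, β = 0.071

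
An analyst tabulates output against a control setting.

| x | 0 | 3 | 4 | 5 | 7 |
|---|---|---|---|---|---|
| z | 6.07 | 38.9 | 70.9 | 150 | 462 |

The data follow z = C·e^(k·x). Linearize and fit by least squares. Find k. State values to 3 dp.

With ln zᵢ as the transformed response and xᵢ as the regressor:
Σx = 19.0000, Σ(x)² = 99.0000, Σln z = 20.8718, Σx·ln z = 96.0302.
Equations: 99.0000·k + 19.0000·ln C = 96.0302;  19.0000·k + 5·ln C = 20.8718.
Slope k = (n·Σx·ln z − Σx·Σln z)/(n·Σ(x)² − (Σx)²) = (5·96.0302 − 19.0000·20.8718)/134.0000 = 0.62378; ln C = (Σln z − k·Σx)/n = 1.80401.

k = 0.624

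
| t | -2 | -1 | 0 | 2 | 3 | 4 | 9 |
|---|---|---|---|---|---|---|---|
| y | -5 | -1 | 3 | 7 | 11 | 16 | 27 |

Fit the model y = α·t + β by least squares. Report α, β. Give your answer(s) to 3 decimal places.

From the data, Σt·t = 115, Σt = 15, Σ1 = 7.
For Aᵀy: Σt·y = 365, Σy = 58.
AᵀA·[α, β]ᵀ = Aᵀy becomes [[115, 15]; [15, 7]]·[α, β]ᵀ = [365, 58]ᵀ.
Eliminating β: 7·(row 1) − 15·(row 2) gives 580·α = 7·365 − 15·58 = 1685, so α = 337/116.
Then β = (58 − 15·(337/116))/7 = 239/116.

α = 2.905, β = 2.060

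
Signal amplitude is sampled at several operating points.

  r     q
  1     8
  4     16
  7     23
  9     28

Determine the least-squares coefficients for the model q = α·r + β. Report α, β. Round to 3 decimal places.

α = 2.483, β = 5.714

Normal-equation sums: Σr·r = 147, Σr = 21, Σ1 = 4.
Right-hand side: Σr·q = 485, Σq = 75.
Determinant 147·4 − 21² = 147.
α = (485·4 − 21·75)/147 = 365/147; β = (147·75 − 21·485)/147 = 40/7.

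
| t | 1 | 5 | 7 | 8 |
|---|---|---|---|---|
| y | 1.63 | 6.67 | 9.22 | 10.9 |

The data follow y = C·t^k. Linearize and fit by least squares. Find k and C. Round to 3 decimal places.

Linearized form: ln y = k·ln t + ln C. From the 4 transformed points,
AᵀA = [[10.7009, 5.6348]; [5.6348, 4]], rhs = [12.3440, 6.9963]ᵀ  (here Σln t = 5.6348, Σ(ln t)² = 10.7009, Σln y = 6.9963, Σln t·ln y = 12.3440).
Solving (det = 11.0529): k = 0.90050, ln C = 0.48056, so C = exp(0.48056) = 1.61698.

k = 0.900, C = 1.617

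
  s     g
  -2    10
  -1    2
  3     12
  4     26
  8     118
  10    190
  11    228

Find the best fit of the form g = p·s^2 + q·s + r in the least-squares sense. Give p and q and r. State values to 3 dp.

Entries of MᵀM: Σs^2·s^2 = 29091, Σs^2·s = 2925, Σs^2 = 315, Σs·s = 315, Σs = 33, Σ1 = 7.
And Σs^2·g = 54706, Σs·g = 5470, Σg = 586.
MᵀM·[p, q, r]ᵀ = Mᵀg becomes [[29091, 2925, 315]; [2925, 315, 33]; [315, 33, 7]]·[p, q, r]ᵀ = [54706, 5470, 586]ᵀ.
Row-reducing yields p = 10028/4933, q = -61226/44397, r = -18680/14799.

p = 2.033, q = -1.379, r = -1.262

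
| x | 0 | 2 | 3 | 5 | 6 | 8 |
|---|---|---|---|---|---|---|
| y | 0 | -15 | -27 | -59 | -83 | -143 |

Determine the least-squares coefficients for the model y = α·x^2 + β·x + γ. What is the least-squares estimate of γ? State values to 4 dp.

γ = -1.0595

From the data, Σx^2·x^2 = 6114, Σx^2·x = 888, Σx^2 = 138, Σx·x = 138, Σx = 24, Σ1 = 6.
Right-hand side: Σx^2·y = -13918, Σx·y = -2048, Σy = -327.
Inverting the 3×3 Gram matrix, [α, β, γ]ᵀ = [-53/28, -52/21, -89/84]ᵀ.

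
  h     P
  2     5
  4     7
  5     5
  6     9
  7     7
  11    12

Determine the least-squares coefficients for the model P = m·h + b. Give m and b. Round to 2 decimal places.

With design matrix A, AᵀA = [[251, 35]; [35, 6]] and AᵀP = [298, 45]ᵀ.
Eliminating b: 6·(row 1) − 35·(row 2) gives 281·m = 6·298 − 35·45 = 213, so m = 213/281.
Then b = (45 − 35·(213/281))/6 = 865/281.

m = 0.76, b = 3.08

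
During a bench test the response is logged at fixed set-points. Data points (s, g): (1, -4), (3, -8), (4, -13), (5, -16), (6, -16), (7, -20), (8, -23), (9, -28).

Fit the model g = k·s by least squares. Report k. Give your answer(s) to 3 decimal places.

Compute the Gram sums: Σs·s = 281.
Right-hand side: Σs·g = -832.
Normal equations: [[281]]·[k]ᵀ = [-832]ᵀ.
k = (-832)/281 = -2.96085.

k = -2.961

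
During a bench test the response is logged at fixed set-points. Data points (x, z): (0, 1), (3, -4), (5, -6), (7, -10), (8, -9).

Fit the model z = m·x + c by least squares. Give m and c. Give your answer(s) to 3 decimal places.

m = -1.340, c = 0.563

Forming MᵀM = [[147, 23]; [23, 5]] and Mᵀz = [-184, -28]ᵀ gives MᵀM·[m, c]ᵀ = Mᵀz.
det = 147·5 − 23² = 206.
m = ((-184)·5 − 23·(-28))/206 = -138/103; c = (147·(-28) − 23·(-184))/206 = 58/103.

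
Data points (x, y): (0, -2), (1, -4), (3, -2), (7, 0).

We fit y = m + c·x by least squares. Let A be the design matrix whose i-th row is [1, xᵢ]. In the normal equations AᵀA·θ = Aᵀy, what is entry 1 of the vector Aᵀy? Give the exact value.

-8

Entry 1 ↔ basis 1, so (Aᵀy)_{1} = Σᵢ yᵢ = (1)·(-2) + (1)·(-4) + (1)·(-2) + (1)·(0) = -8.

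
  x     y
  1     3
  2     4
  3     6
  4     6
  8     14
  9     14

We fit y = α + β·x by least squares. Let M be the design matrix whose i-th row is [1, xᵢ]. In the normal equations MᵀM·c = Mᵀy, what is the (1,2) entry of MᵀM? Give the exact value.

Row 1 ↔ basis 1, column 2 ↔ basis x, so (MᵀM)_{1,2} = Σᵢ x = (1)·(1) + (1)·(2) + (1)·(3) + (1)·(4) + (1)·(8) + (1)·(9) = 27.

27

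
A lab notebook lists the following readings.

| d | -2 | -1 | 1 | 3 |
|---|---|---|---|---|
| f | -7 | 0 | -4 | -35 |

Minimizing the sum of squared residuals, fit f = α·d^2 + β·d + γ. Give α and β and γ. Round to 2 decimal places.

α = -3.27, β = -2.28, γ = 1.32

The normal equations are: 99·α + 19·β + 15·γ = -347;  19·α + 15·β + 1·γ = -95;  15·α + 1·β + 4·γ = -46.
Inverting the 3×3 Gram matrix, [α, β, γ]ᵀ = [-2601/796, -1817/796, 527/398]ᵀ.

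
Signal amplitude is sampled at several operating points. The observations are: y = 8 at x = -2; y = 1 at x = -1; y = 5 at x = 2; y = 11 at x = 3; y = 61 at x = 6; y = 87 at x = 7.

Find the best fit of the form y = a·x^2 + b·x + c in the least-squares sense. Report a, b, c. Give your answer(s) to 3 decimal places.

a = 1.970, b = -1.173, c = -2.060

Setting ∂/∂a … = 0 gives: 3811·a + 585·b + 103·c = 6611;  585·a + 103·b + 15·c = 1001;  103·a + 15·b + 6·c = 173.
Row-reducing yields a = 599/304, b = -46697/39824, c = -41025/19912.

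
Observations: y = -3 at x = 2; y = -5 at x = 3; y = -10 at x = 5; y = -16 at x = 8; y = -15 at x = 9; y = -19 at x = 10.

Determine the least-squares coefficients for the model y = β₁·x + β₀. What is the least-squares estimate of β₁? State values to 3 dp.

β₁ = -1.909

Compute the Gram sums: Σx·x = 283, Σx = 37, Σ1 = 6.
And Σx·y = -524, Σy = -68.
So MᵀM·[β₁, β₀]ᵀ = Mᵀy: [[283, 37]; [37, 6]]·[β₁, β₀]ᵀ = [-524, -68]ᵀ.
det = 283·6 − 37² = 329.
β₁ = ((-524)·6 − 37·(-68))/329 = -628/329; β₀ = (283·(-68) − 37·(-524))/329 = 144/329.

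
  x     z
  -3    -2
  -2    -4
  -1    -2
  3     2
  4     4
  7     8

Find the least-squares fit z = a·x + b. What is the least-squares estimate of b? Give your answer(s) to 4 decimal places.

b = -0.4828

With design matrix A, AᵀA = [[88, 8]; [8, 6]] and Aᵀz = [94, 6]ᵀ.
Determinant 88·6 − 8² = 464.
a = (94·6 − 8·6)/464 = 129/116; b = (88·6 − 8·94)/464 = -14/29.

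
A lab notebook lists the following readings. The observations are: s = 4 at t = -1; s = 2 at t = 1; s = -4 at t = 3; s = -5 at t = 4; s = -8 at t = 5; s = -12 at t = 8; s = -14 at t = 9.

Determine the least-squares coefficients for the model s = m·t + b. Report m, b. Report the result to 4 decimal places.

Sums needed: Σt·t = 197, Σt = 29, Σ1 = 7.
For Xᵀs: Σt·s = -296, Σs = -37.
So XᵀX·[m, b]ᵀ = Xᵀs: [[197, 29]; [29, 7]]·[m, b]ᵀ = [-296, -37]ᵀ.
Eliminating b: 7·(row 1) − 29·(row 2) gives 538·m = 7·(-296) − 29·(-37) = -999, so m = -999/538.
Then b = ((-37) − 29·(-999/538))/7 = 1295/538.

m = -1.8569, b = 2.4071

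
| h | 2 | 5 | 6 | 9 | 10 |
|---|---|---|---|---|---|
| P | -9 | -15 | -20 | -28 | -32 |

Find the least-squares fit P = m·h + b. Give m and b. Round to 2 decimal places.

Entries of XᵀX: Σh·h = 246, Σh = 32, Σ1 = 5.
Moment sums: Σh·P = -785, ΣP = -104.
Determinant 246·5 − 32² = 206.
m = ((-785)·5 − 32·(-104))/206 = -597/206; b = (246·(-104) − 32·(-785))/206 = -232/103.

m = -2.90, b = -2.25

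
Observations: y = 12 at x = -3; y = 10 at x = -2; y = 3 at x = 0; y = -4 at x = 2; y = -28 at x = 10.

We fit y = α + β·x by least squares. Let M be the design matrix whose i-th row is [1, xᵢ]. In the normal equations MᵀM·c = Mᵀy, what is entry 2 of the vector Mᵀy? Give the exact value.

Entry 2 ↔ basis x, so (Mᵀy)_{2} = Σᵢ (x)·yᵢ = (-3)·(12) + (-2)·(10) + (0)·(3) + (2)·(-4) + (10)·(-28) = -344.

-344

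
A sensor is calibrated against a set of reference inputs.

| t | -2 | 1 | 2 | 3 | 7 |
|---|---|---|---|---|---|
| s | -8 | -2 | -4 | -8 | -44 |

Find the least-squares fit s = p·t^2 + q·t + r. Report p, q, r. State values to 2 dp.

p = -1.00, q = 1.00, r = -2.00

XᵀX·[p, q, r]ᵀ = Xᵀs reads: 2515·p + 371·q + 67·r = -2278;  371·p + 67·q + 11·r = -326;  67·p + 11·q + 5·r = -66.
Row-reducing yields p = -1, q = 1, r = -2.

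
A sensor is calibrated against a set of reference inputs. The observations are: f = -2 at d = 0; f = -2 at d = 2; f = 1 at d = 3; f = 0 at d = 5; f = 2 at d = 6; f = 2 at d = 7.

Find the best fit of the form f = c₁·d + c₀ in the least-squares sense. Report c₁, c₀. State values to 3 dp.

c₁ = 0.608, c₀ = -2.163

From the data, Σd·d = 123, Σd = 23, Σ1 = 6.
Moment sums: Σd·f = 25, Σf = 1.
Normal equations: [[123, 23]; [23, 6]]·[c₁, c₀]ᵀ = [25, 1]ᵀ.
Eliminating c₀: 6·(row 1) − 23·(row 2) gives 209·c₁ = 6·25 − 23·1 = 127, so c₁ = 127/209.
Then c₀ = (1 − 23·(127/209))/6 = -452/209.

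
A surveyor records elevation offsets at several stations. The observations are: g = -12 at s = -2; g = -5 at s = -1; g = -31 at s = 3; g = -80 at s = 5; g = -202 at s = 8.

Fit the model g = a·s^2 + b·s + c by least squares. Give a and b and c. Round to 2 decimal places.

The normal system AᵀA·[a, b, c]ᵀ = Aᵀg is [[4819, 655, 103]; [655, 103, 13]; [103, 13, 5]]·[a, b, c]ᵀ = [-15260, -2080, -330]ᵀ.
Row-reducing yields a = -140515/45903, b = -2215/4173, c = -23880/15301.

a = -3.06, b = -0.53, c = -1.56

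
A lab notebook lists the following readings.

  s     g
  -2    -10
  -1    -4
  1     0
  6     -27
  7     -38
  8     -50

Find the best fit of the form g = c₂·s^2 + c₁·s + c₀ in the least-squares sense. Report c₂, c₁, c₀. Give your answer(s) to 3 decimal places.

From the data, Σs^2·s^2 = 7811, Σs^2·s = 1063, Σs^2 = 155, Σs·s = 155, Σs = 19, Σ1 = 6.
And Σs^2·g = -6078, Σs·g = -804, Σg = -129.
Row-reducing yields c₂ = -34073/33640, c₁ = 65281/33640, c₀ = -429/290.

c₂ = -1.013, c₁ = 1.941, c₀ = -1.479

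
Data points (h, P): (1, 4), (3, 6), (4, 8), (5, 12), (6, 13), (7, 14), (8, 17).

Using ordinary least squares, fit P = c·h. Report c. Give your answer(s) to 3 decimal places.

From the data, Σh·h = 200.
For MᵀP: Σh·P = 426.
So MᵀM·[c]ᵀ = MᵀP: [[200]]·[c]ᵀ = [426]ᵀ.
Hence c = 426 / 200 ≈ 2.13.

c = 2.130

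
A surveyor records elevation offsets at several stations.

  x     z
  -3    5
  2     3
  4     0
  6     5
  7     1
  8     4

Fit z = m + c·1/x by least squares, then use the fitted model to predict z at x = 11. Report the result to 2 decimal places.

With design matrix A, AᵀA = [[6, 143/168]; [143/168, 13757/28224]] and Aᵀz = [18, 55/42]ᵀ.
Δ = 6·(13757/28224) − (143/168)² = 62093/28224.
m = (18·(13757/28224) − (143/168)·(55/42))/(62093/28224) = 216166/62093; c = (6·(55/42) − (143/168)·18)/(62093/28224) = -210672/62093.
At x = 11: ẑ = (216166/62093)·(1) + (-210672/62093)·(1/11) = 197014/62093.

ẑ = 3.17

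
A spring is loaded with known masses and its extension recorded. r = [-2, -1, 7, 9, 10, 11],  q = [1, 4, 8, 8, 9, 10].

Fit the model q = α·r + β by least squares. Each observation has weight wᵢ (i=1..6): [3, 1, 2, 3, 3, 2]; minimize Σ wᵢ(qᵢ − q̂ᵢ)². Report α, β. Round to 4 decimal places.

α = 0.6270, β = 2.8625

Normal-equation sums: Σwᵢ·r·r = 896, Σwᵢ·r = 86, Σwᵢ·1 = 14.
Right-hand side: Σwᵢ·r·q = 808, Σwᵢ·q = 94.
det = 896·14 − 86² = 5148.
α = (808·14 − 86·94)/5148 = 269/429; β = (896·94 − 86·808)/5148 = 1228/429.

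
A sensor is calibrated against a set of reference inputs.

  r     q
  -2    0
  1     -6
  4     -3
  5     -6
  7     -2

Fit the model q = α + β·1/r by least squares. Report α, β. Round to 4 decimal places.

α = -2.5288, β = -3.9857

The normal system XᵀX·[α, β]ᵀ = Xᵀq is [[5, 153/140]; [153/140, 26909/19600]]·[α, β]ᵀ = [-17, -1153/140]ᵀ.
Eliminating β: (26909/19600)·(row 1) − (153/140)·(row 2) gives (6946/1225)·α = (26909/19600)·(-17) − (153/140)·(-1153/140) = -70261/4900, so α = -70261/27784.
Then β = ((-1153/140) − (153/140)·(-70261/27784))/(26909/19600) = -27685/6946.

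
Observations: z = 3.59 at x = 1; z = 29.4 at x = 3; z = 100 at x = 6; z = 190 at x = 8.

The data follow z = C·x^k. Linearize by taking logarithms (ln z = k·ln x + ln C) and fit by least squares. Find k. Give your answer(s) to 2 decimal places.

Taking logs, ln z = k·ln x + ln C, so regress ln z on ln x.
Over the data: Σln x = 4.9698, Σ(ln x)² = 8.7414, Σln z = 14.5113, Σln x·ln z = 22.8766.
Normal system: [[8.7414, 4.9698]; [4.9698, 4]]·[k, ln C]ᵀ = [22.8766, 14.5113]ᵀ.
Slope k = (n·Σln x·ln z − Σln x·Σln z)/(n·Σ(ln x)² − (Σln x)²) = (4·22.8766 − 4.9698·14.5113)/10.2667 = 1.88843; ln C = (Σln z − k·Σln x)/n = 1.28155.

k = 1.89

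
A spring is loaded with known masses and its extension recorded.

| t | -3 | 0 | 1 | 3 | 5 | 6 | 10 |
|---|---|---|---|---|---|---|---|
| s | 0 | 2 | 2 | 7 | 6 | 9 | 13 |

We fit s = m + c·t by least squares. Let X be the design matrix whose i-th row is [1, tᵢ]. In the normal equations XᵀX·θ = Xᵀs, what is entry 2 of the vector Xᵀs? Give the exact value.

Entry 2 ↔ basis t, so (Xᵀs)_{2} = Σᵢ (t)·sᵢ = (-3)·(0) + (0)·(2) + (1)·(2) + (3)·(7) + (5)·(6) + (6)·(9) + (10)·(13) = 237.

237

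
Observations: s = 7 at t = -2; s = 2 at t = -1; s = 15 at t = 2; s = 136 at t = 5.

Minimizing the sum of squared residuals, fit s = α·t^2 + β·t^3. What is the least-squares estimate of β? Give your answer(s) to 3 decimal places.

β = 0.534

Setting ∂/∂α … = 0 gives: 658·α + 3124·β = 3490;  3124·α + 15754·β = 17062.
Eliminating β: 15754·(row 1) − 3124·(row 2) gives 606756·α = 15754·3490 − 3124·17062 = 1679772, so α = 139981/50563.
Then β = (17062 − 3124·(139981/50563))/15754 = 27003/50563.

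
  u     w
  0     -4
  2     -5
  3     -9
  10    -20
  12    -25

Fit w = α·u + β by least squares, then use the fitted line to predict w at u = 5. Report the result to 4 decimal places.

From the data, Σu·u = 257, Σu = 27, Σ1 = 5.
Moment sums: Σu·w = -537, Σw = -63.
Normal equations: [[257, 27]; [27, 5]]·[α, β]ᵀ = [-537, -63]ᵀ.
det = 257·5 − 27² = 556.
α = ((-537)·5 − 27·(-63))/556 = -246/139; β = (257·(-63) − 27·(-537))/556 = -423/139.
At u = 5: ŵ = (-246/139)·(5) + (-423/139)·(1) = -1653/139.

ŵ = -11.8921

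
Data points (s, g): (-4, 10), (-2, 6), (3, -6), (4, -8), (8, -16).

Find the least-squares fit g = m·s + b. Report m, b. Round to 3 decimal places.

With design matrix A, AᵀA = [[109, 9]; [9, 5]] and Aᵀg = [-230, -14]ᵀ.
Determinant 109·5 − 9² = 464.
m = ((-230)·5 − 9·(-14))/464 = -64/29; b = (109·(-14) − 9·(-230))/464 = 34/29.

m = -2.207, b = 1.172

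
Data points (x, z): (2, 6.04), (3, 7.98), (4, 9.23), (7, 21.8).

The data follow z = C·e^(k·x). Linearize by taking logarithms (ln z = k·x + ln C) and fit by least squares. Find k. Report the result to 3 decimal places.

Taking logs, ln z = k·x + ln C, so regress ln z on x.
Σx = 16.0000, Σ(x)² = 78.0000, Σln z = 9.1797, Σx·ln z = 40.2908.
Normal system: [[78.0000, 16.0000]; [16.0000, 4]]·[k, ln C]ᵀ = [40.2908, 9.1797]ᵀ.
Solving (det = 56.0000): k = 0.25514, ln C = 1.27436.

k = 0.255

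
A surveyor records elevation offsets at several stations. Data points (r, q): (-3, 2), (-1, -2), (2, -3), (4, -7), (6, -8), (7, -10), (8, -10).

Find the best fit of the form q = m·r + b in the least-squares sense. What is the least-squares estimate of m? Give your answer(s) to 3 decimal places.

m = -1.075

With design matrix X, XᵀX = [[179, 23]; [23, 7]] and Xᵀq = [-236, -38]ᵀ.
Eliminating b: 7·(row 1) − 23·(row 2) gives 724·m = 7·(-236) − 23·(-38) = -778, so m = -389/362.
Then b = ((-38) − 23·(-389/362))/7 = -687/362.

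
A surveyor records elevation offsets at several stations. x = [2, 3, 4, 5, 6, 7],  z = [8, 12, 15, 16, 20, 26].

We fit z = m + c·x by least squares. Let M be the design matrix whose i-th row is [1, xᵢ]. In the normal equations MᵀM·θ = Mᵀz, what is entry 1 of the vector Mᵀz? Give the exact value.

Entry 1 ↔ basis 1, so (Mᵀz)_{1} = Σᵢ zᵢ = (1)·(8) + (1)·(12) + (1)·(15) + (1)·(16) + (1)·(20) + (1)·(26) = 97.

97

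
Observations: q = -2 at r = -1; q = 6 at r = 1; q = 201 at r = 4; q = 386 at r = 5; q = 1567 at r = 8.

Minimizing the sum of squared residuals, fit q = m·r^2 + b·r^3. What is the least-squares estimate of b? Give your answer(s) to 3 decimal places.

The normal equations are: 4979·m + 36917·b = 113158;  36917·m + 281867·b = 863426.
det = 4979·281867 − 36917² = 40550904.
m = (113158·281867 − 36917·863426)/40550904 = 2551043/5068863; b = (4979·863426 − 36917·113158)/40550904 = 15193021/5068863.

b = 2.997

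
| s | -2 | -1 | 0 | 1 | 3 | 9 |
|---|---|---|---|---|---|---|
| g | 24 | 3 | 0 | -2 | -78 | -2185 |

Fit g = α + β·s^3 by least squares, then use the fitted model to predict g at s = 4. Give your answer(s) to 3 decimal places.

Setting ∂/∂α … = 0 gives: 6·α + 748·β = -2238;  748·α + 532236·β = -1595168.
det = 6·532236 − 748² = 2633912.
α = ((-2238)·532236 − 748·(-1595168))/2633912 = 15011/19367; β = (6·(-1595168) − 748·(-2238))/2633912 = -987123/329239.
At s = 4: ĝ = (15011/19367)·(1) + (-987123/329239)·(64) = -62920685/329239.

ĝ = -191.109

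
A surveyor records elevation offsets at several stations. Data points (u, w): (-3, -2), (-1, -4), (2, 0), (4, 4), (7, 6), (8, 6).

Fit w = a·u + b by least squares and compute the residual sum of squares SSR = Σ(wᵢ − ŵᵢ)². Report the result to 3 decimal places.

Sums needed: Σu·u = 143, Σu = 17, Σ1 = 6.
Right-hand side: Σu·w = 116, Σw = 10.
Normal equations: [[143, 17]; [17, 6]]·[a, b]ᵀ = [116, 10]ᵀ.
Determinant 143·6 − 17² = 569.
a = (116·6 − 17·10)/569 = 526/569; b = (143·10 − 17·116)/569 = -542/569.
Residuals: 982/569, -1208/569, -510/569, 714/569, 274/569, -252/569; SSR = 5856/569.

SSR = 10.292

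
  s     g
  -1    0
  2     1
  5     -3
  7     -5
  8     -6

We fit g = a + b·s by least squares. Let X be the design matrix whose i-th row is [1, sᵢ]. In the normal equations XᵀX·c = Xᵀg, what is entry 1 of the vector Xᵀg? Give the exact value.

Entry 1 ↔ basis 1, so (Xᵀg)_{1} = Σᵢ gᵢ = (1)·(0) + (1)·(1) + (1)·(-3) + (1)·(-5) + (1)·(-6) = -13.

-13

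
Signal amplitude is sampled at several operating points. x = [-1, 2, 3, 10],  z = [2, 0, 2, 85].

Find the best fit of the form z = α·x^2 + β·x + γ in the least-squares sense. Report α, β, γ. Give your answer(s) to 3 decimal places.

Entries of AᵀA: Σx^2·x^2 = 10098, Σx^2·x = 1034, Σx^2 = 114, Σx·x = 114, Σx = 14, Σ1 = 4.
And Σx^2·z = 8520, Σx·z = 854, Σz = 89.
So AᵀA·[α, β, γ]ᵀ = Aᵀz: [[10098, 1034, 114]; [1034, 114, 14]; [114, 14, 4]]·[α, β, γ]ᵀ = [8520, 854, 89]ᵀ.
Inverting the 3×3 Gram matrix, [α, β, γ]ᵀ = [1111/1049, -4197/2098, -1957/2098]ᵀ.

α = 1.059, β = -2.000, γ = -0.933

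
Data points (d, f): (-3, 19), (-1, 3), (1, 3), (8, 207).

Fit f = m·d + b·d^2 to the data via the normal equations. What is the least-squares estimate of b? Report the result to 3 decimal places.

b = 2.959

The normal equations are: 75·m + 485·b = 1599;  485·m + 4179·b = 13425.
Eliminating b: 4179·(row 1) − 485·(row 2) gives 78200·m = 4179·1599 − 485·13425 = 171096, so m = 21387/9775.
Then b = (13425 − 485·(21387/9775))/4179 = 5784/1955.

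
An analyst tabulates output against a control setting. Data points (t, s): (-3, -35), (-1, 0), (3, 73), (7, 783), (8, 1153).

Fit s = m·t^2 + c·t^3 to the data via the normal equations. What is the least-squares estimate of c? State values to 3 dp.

The normal system MᵀM·[m, c]ᵀ = Mᵀs is [[6660, 49574]; [49574, 381252]]·[m, c]ᵀ = [112501, 861821]ᵀ.
Δ = 6660·381252 − 49574² = 81556844.
m = (112501·381252 − 49574·861821)/81556844 = 83658499/40778422; c = (6660·861821 − 49574·112501)/81556844 = 81301643/40778422.

c = 1.994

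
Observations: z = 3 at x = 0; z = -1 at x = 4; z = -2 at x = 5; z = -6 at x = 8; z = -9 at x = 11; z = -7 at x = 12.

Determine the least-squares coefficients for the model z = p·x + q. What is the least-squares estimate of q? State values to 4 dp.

q = 2.6774

Normal-equation sums: Σx·x = 370, Σx = 40, Σ1 = 6.
Moment sums: Σx·z = -245, Σz = -22.
So AᵀA·[p, q]ᵀ = Aᵀz: [[370, 40]; [40, 6]]·[p, q]ᵀ = [-245, -22]ᵀ.
Δ = 370·6 − 40² = 620.
p = ((-245)·6 − 40·(-22))/620 = -59/62; q = (370·(-22) − 40·(-245))/620 = 83/31.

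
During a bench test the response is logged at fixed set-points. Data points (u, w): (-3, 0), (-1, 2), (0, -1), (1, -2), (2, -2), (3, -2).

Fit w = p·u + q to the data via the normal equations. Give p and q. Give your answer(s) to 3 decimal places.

p = -0.529, q = -0.657

Sums needed: Σu·u = 24, Σu = 2, Σ1 = 6.
Right-hand side: Σu·w = -14, Σw = -5.
Normal equations: [[24, 2]; [2, 6]]·[p, q]ᵀ = [-14, -5]ᵀ.
Δ = 24·6 − 2² = 140.
p = ((-14)·6 − 2·(-5))/140 = -37/70; q = (24·(-5) − 2·(-14))/140 = -23/35.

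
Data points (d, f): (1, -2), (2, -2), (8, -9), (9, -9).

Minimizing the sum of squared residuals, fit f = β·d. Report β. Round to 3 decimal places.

Entries of XᵀX: Σd·d = 150.
For Xᵀf: Σd·f = -159.
XᵀX·[β]ᵀ = Xᵀf becomes [[150]]·[β]ᵀ = [-159]ᵀ.
β = (-159)/150 = -1.06.

β = -1.060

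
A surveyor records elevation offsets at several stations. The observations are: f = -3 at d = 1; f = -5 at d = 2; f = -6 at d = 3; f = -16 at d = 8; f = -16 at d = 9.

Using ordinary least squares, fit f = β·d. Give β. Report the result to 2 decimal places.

β = -1.91

From the data, Σd·d = 159.
Right-hand side: Σd·f = -303.
So XᵀX·[β]ᵀ = Xᵀf: [[159]]·[β]ᵀ = [-303]ᵀ.
β = (-303)/159 = -1.90566.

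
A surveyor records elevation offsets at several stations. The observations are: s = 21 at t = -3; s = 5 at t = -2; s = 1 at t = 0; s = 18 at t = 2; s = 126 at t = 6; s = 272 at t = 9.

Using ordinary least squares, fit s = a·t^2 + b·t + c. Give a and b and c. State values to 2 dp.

With design matrix A, AᵀA = [[7970, 918, 134]; [918, 134, 12]; [134, 12, 6]] and Aᵀs = [26849, 3167, 443]ᵀ.
Inverting the 3×3 Gram matrix, [a, b, c]ᵀ = [114731/37502, 249248/93755, 17934/93755]ᵀ.

a = 3.06, b = 2.66, c = 0.19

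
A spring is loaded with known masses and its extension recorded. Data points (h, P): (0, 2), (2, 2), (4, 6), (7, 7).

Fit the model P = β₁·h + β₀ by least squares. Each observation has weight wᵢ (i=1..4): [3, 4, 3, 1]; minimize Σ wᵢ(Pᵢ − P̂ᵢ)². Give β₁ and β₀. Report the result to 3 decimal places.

Forming MᵀWM = [[113, 27]; [27, 11]] and MᵀWP = [137, 39]ᵀ gives MᵀWM·[β₁, β₀]ᵀ = MᵀWP.
Δ = 113·11 − 27² = 514.
β₁ = (137·11 − 27·39)/514 = 227/257; β₀ = (113·39 − 27·137)/514 = 354/257.

β₁ = 0.883, β₀ = 1.377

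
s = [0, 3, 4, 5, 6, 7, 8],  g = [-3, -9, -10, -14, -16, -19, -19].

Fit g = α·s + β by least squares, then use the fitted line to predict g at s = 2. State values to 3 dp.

ĝ = -7.000

Normal-equation sums: Σs·s = 199, Σs = 33, Σ1 = 7.
Right-hand side: Σs·g = -518, Σg = -90.
XᵀX·[α, β]ᵀ = Xᵀg becomes [[199, 33]; [33, 7]]·[α, β]ᵀ = [-518, -90]ᵀ.
Δ = 199·7 − 33² = 304.
α = ((-518)·7 − 33·(-90))/304 = -41/19; β = (199·(-90) − 33·(-518))/304 = -51/19.
At s = 2: ĝ = (-41/19)·(2) + (-51/19)·(1) = -7.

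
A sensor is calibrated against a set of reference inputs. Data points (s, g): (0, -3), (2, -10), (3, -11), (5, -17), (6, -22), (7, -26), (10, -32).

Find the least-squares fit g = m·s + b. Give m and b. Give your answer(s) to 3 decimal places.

m = -2.989, b = -3.193

The normal system XᵀX·[m, b]ᵀ = Xᵀg is [[223, 33]; [33, 7]]·[m, b]ᵀ = [-772, -121]ᵀ.
Δ = 223·7 − 33² = 472.
m = ((-772)·7 − 33·(-121))/472 = -1411/472; b = (223·(-121) − 33·(-772))/472 = -1507/472.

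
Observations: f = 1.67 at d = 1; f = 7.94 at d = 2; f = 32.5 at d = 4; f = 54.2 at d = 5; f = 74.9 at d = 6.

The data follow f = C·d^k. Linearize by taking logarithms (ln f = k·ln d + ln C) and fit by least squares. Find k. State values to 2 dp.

With ln fᵢ as the transformed response and ln dᵢ as the regressor:
Sums: Σln d = 5.4806, Σ(ln d)² = 8.2030, Σln f = 14.3748, Σln d·ln f = 20.4216.
Normal system: [[8.2030, 5.4806]; [5.4806, 5]]·[k, ln C]ᵀ = [20.4216, 14.3748]ᵀ.
Δ = 8.2030·5 − (5.4806)² = 10.9774; k = (20.4216·5 − 5.4806·14.3748)/10.9774 = 2.12483, ln C = (8.2030·14.3748 − 5.4806·20.4216)/10.9774 = 0.54588.

k = 2.12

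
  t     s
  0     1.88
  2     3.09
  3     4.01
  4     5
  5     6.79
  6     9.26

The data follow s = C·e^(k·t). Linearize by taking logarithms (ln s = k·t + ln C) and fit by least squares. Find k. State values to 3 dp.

k = 0.263

With ln sᵢ as the transformed response and tᵢ as the regressor:
Σt = 20.0000, Σ(t)² = 90.0000, Σln s = 8.8988, Σt·ln s = 35.7919.
Normal system: [[90.0000, 20.0000]; [20.0000, 6]]·[k, ln C]ᵀ = [35.7919, 8.8988]ᵀ.
Slope k = (n·Σt·ln s − Σt·Σln s)/(n·Σ(t)² − (Σt)²) = (6·35.7919 − 20.0000·8.8988)/140.0000 = 0.26268; ln C = (Σln s − k·Σt)/n = 0.60754.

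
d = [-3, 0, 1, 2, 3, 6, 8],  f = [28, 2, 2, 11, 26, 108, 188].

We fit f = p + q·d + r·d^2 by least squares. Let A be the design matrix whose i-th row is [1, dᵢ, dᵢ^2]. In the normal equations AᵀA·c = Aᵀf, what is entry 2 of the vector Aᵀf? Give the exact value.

2170

Entry 2 ↔ basis d, so (Aᵀf)_{2} = Σᵢ (d)·fᵢ = (-3)·(28) + (0)·(2) + (1)·(2) + (2)·(11) + (3)·(26) + (6)·(108) + (8)·(188) = 2170.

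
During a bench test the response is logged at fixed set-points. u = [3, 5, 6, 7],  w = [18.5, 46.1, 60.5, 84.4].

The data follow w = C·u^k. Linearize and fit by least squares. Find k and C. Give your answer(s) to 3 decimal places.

k = 1.766, C = 2.653

Let Y = ln w. Fitting Y = k·ln u + ln C by least squares:
Σln u = 6.4457, Σ(ln u)² = 10.7942, Σln w = 15.2868, Σln u·ln w = 25.3531.
Equations: 10.7942·k + 6.4457·ln C = 25.3531;  6.4457·k + 4·ln C = 15.2868.
Δ = 10.7942·4 − (6.4457)² = 1.6295; k = (25.3531·4 − 6.4457·15.2868)/1.6295 = 1.76621, ln C = (10.7942·15.2868 − 6.4457·25.3531)/1.6295 = 0.97557, so C = exp(0.97557) = 2.65269.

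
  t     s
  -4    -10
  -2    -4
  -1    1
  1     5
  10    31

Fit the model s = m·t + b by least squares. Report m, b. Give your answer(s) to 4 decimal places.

m = 2.8923, b = 2.2862

Normal-equation sums: Σt·t = 122, Σt = 4, Σ1 = 5.
Moment sums: Σt·s = 362, Σs = 23.
det = 122·5 − 4² = 594.
m = (362·5 − 4·23)/594 = 859/297; b = (122·23 − 4·362)/594 = 679/297.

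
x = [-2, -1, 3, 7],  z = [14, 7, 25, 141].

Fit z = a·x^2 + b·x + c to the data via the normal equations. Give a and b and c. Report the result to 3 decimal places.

a = 2.966, b = -0.867, c = 1.552

From the data, Σx^2·x^2 = 2499, Σx^2·x = 361, Σx^2 = 63, Σx·x = 63, Σx = 7, Σ1 = 4.
And Σx^2·z = 7197, Σx·z = 1027, Σz = 187.
Inverting the 3×3 Gram matrix, [a, b, c]ᵀ = [20157/6796, -5889/6796, 5273/3398]ᵀ.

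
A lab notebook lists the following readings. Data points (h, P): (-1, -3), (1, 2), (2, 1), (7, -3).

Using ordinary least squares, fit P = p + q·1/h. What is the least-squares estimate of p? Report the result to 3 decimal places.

Compute the Gram sums: Σ1 = 4, Σ1/h = 9/14, Σ1/h·1/h = 445/196.
For MᵀP: ΣP = -3, Σ1/h·P = 71/14.
MᵀM·[p, q]ᵀ = MᵀP becomes [[4, 9/14]; [9/14, 445/196]]·[p, q]ᵀ = [-3, 71/14]ᵀ.
Eliminating q: (445/196)·(row 1) − (9/14)·(row 2) gives (1699/196)·p = (445/196)·(-3) − (9/14)·(71/14) = -141/14, so p = -1974/1699.
Then q = ((71/14) − (9/14)·(-1974/1699))/(445/196) = 4354/1699.

p = -1.162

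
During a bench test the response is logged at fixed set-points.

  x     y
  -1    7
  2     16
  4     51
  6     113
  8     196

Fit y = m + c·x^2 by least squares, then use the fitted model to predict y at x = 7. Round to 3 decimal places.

ŷ = 151.181

The normal system AᵀA·[m, c]ᵀ = Aᵀy is [[5, 121]; [121, 5665]]·[m, c]ᵀ = [383, 17499]ᵀ.
Eliminating c: 5665·(row 1) − 121·(row 2) gives 13684·m = 5665·383 − 121·17499 = 52316, so m = 1189/311.
Then c = (17499 − 121·(1189/311))/5665 = 10288/3421.
At x = 7: ŷ = (1189/311)·(1) + (10288/3421)·(49) = 517191/3421.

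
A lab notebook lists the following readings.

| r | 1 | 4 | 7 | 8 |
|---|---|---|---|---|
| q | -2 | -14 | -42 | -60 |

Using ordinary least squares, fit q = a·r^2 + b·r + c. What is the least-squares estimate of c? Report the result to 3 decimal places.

The normal system XᵀX·[a, b, c]ᵀ = Xᵀq is [[6754, 920, 130]; [920, 130, 20]; [130, 20, 4]]·[a, b, c]ᵀ = [-6124, -832, -118]ᵀ.
Solving the 3×3 system (Gaussian elimination) gives a = -37/33, b = 334/165, c = -35/11.

c = -3.182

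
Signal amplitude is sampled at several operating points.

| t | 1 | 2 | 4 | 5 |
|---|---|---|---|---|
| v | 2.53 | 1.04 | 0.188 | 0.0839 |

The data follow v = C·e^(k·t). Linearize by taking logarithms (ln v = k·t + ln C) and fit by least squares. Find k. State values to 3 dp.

With ln vᵢ as the transformed response and tᵢ as the regressor:
AᵀA = [[46.0000, 12.0000]; [12.0000, 4]], rhs = [-18.0692, -3.1820]ᵀ  (here Σt = 12.0000, Σ(t)² = 46.0000, Σln v = -3.1820, Σt·ln v = -18.0692).
Solving (det = 40.0000): k = -0.85232, ln C = 1.76147.

k = -0.852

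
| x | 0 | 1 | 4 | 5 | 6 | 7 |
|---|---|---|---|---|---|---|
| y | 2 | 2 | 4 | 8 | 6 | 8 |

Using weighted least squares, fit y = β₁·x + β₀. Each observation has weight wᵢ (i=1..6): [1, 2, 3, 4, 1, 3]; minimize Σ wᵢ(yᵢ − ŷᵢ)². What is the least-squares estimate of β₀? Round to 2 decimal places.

Compute the Gram sums: Σwᵢ·x·x = 333, Σwᵢ·x = 61, Σwᵢ·1 = 14.
And Σwᵢ·x·y = 416, Σwᵢ·y = 80.
AᵀWA·[β₁, β₀]ᵀ = AᵀWy becomes [[333, 61]; [61, 14]]·[β₁, β₀]ᵀ = [416, 80]ᵀ.
Δ = 333·14 − 61² = 941.
β₁ = (416·14 − 61·80)/941 = 944/941; β₀ = (333·80 − 61·416)/941 = 1264/941.

β₀ = 1.34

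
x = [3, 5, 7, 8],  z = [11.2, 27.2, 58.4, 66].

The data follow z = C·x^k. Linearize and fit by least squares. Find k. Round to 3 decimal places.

k = 1.868

Linearized form: ln z = k·ln x + ln C. From the 4 transformed points,
AᵀA = [[11.9079, 6.7334]; [6.7334, 4]], rhs = [24.5972, 13.9761]ᵀ  (here Σln x = 6.7334, Σ(ln x)² = 11.9079, Σln z = 13.9761, Σln x·ln z = 24.5972).
Δ = 11.9079·4 − (6.7334)² = 2.2928; k = (24.5972·4 − 6.7334·13.9761)/2.2928 = 1.86769, ln C = (11.9079·13.9761 − 6.7334·24.5972)/2.2928 = 0.35006.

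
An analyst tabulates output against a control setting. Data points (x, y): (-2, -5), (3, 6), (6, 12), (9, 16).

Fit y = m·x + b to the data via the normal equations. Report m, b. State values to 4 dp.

m = 1.9394, b = -0.5076

From the data, Σx·x = 130, Σx = 16, Σ1 = 4.
Moment sums: Σx·y = 244, Σy = 29.
Determinant 130·4 − 16² = 264.
m = (244·4 − 16·29)/264 = 64/33; b = (130·29 − 16·244)/264 = -67/132.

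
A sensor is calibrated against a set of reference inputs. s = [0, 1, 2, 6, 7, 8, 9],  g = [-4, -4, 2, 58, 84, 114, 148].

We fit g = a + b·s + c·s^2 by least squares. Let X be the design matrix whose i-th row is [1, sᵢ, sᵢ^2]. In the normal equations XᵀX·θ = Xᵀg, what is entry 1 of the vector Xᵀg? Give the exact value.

398

Entry 1 ↔ basis 1, so (Xᵀg)_{1} = Σᵢ gᵢ = (1)·(-4) + (1)·(-4) + (1)·(2) + (1)·(58) + (1)·(84) + (1)·(114) + (1)·(148) = 398.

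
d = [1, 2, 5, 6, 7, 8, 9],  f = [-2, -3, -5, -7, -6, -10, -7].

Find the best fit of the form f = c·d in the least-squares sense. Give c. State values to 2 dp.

c = -1.00

Setting ∂/∂c … = 0 gives: 260·c = -260.
Hence c = -260 / 260 ≈ -1.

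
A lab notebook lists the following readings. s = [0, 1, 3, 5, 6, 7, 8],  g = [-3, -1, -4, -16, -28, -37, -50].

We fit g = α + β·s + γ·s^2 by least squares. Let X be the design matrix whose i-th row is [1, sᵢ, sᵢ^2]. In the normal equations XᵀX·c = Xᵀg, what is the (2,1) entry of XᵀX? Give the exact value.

Row 2 ↔ basis s, column 1 ↔ basis 1, so (XᵀX)_{2,1} = Σᵢ s = (0)·(1) + (1)·(1) + (3)·(1) + (5)·(1) + (6)·(1) + (7)·(1) + (8)·(1) = 30.

30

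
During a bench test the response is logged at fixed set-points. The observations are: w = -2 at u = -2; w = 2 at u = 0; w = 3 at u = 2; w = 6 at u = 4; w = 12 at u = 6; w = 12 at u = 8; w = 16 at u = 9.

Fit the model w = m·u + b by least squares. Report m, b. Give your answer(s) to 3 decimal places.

Compute the Gram sums: Σu·u = 205, Σu = 27, Σ1 = 7.
And Σu·w = 346, Σw = 49.
Eliminating b: 7·(row 1) − 27·(row 2) gives 706·m = 7·346 − 27·49 = 1099, so m = 1099/706.
Then b = (49 − 27·(1099/706))/7 = 703/706.

m = 1.557, b = 0.996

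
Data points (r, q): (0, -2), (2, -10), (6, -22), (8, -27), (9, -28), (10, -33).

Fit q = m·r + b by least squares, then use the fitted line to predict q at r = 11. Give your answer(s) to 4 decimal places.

q̂ = -35.5670

Setting ∂/∂m … = 0 gives: 285·m + 35·b = -950;  35·m + 6·b = -122.
Δ = 285·6 − 35² = 485.
m = ((-950)·6 − 35·(-122))/485 = -286/97; b = (285·(-122) − 35·(-950))/485 = -304/97.
At r = 11: q̂ = (-286/97)·(11) + (-304/97)·(1) = -3450/97.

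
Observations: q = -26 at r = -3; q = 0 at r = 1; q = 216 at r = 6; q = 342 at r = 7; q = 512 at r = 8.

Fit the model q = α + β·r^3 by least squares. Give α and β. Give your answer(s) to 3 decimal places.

Compute the Gram sums: Σ1 = 5, Σr^3 = 1045, Σr^3·r^3 = 427179.
Right-hand side: Σq = 1044, Σr^3·q = 426808.
Δ = 5·427179 − 1045² = 1043870.
α = (1044·427179 − 1045·426808)/1043870 = -19742/521935; β = (5·426808 − 1045·1044)/1043870 = 104306/104387.

α = -0.038, β = 0.999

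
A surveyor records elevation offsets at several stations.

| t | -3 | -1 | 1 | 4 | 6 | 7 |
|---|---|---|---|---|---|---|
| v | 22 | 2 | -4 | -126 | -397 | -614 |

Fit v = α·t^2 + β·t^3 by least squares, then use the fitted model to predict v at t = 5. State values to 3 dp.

v̂ = -237.701

The normal system MᵀM·[α, β]ᵀ = Mᵀv is [[4036, 25364]; [25364, 169132]]·[α, β]ᵀ = [-46198, -305018]ᵀ.
Eliminating β: 169132·(row 1) − 25364·(row 2) gives 39284256·α = 169132·(-46198) − 25364·(-305018) = -77083584, so α = -802954/409211.
Then β = ((-305018) − 25364·(-802954/409211))/169132 = -1235137/818422.
At t = 5: v̂ = (-802954/409211)·(25) + (-1235137/818422)·(125) = -194539825/818422.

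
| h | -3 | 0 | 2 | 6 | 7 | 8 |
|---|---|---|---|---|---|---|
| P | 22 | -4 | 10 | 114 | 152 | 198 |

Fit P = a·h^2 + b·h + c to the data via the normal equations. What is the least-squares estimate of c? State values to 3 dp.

c = -3.312

Setting ∂/∂a … = 0 gives: 7890·a + 1052·b + 162·c = 24462;  1052·a + 162·b + 20·c = 3286;  162·a + 20·b + 6·c = 492.
(Σh^2·h^2 = 7890, Σh^2·h = 1052, Σh^2 = 162, Σh·h = 162, Σh = 20, Σ1 = 6, Σh^2·P = 24462, Σh·P = 3286, ΣP = 492.)
Solving the 3×3 system (Gaussian elimination) gives a = 55721/18262, b = 8025/9131, c = -60483/18262.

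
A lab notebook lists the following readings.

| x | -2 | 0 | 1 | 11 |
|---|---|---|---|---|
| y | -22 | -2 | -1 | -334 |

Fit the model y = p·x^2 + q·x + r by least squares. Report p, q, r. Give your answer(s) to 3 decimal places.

p = -3.098, q = 3.884, r = -1.876

MᵀM·[p, q, r]ᵀ = Mᵀy reads: 14658·p + 1324·q + 126·r = -40503;  1324·p + 126·q + 10·r = -3631;  126·p + 10·q + 4·r = -359.
Row-reducing yields p = -190543/61508, q = 238869/61508, r = -115411/61508.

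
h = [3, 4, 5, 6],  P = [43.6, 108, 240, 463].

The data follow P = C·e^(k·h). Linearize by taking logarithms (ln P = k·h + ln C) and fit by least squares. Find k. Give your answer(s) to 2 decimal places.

k = 0.79

Let Y = ln P. Fitting Y = k·h + ln C by least squares:
Over the data: Σh = 18.0000, Σ(h)² = 86.0000, Σln P = 20.0756, Σh·ln P = 94.2833.
Normal system: [[86.0000, 18.0000]; [18.0000, 4]]·[k, ln C]ᵀ = [94.2833, 20.0756]ᵀ.
Δ = 86.0000·4 − (18.0000)² = 20.0000; k = (94.2833·4 − 18.0000·20.0756)/20.0000 = 0.78865, ln C = (86.0000·20.0756 − 18.0000·94.2833)/20.0000 = 1.46996.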